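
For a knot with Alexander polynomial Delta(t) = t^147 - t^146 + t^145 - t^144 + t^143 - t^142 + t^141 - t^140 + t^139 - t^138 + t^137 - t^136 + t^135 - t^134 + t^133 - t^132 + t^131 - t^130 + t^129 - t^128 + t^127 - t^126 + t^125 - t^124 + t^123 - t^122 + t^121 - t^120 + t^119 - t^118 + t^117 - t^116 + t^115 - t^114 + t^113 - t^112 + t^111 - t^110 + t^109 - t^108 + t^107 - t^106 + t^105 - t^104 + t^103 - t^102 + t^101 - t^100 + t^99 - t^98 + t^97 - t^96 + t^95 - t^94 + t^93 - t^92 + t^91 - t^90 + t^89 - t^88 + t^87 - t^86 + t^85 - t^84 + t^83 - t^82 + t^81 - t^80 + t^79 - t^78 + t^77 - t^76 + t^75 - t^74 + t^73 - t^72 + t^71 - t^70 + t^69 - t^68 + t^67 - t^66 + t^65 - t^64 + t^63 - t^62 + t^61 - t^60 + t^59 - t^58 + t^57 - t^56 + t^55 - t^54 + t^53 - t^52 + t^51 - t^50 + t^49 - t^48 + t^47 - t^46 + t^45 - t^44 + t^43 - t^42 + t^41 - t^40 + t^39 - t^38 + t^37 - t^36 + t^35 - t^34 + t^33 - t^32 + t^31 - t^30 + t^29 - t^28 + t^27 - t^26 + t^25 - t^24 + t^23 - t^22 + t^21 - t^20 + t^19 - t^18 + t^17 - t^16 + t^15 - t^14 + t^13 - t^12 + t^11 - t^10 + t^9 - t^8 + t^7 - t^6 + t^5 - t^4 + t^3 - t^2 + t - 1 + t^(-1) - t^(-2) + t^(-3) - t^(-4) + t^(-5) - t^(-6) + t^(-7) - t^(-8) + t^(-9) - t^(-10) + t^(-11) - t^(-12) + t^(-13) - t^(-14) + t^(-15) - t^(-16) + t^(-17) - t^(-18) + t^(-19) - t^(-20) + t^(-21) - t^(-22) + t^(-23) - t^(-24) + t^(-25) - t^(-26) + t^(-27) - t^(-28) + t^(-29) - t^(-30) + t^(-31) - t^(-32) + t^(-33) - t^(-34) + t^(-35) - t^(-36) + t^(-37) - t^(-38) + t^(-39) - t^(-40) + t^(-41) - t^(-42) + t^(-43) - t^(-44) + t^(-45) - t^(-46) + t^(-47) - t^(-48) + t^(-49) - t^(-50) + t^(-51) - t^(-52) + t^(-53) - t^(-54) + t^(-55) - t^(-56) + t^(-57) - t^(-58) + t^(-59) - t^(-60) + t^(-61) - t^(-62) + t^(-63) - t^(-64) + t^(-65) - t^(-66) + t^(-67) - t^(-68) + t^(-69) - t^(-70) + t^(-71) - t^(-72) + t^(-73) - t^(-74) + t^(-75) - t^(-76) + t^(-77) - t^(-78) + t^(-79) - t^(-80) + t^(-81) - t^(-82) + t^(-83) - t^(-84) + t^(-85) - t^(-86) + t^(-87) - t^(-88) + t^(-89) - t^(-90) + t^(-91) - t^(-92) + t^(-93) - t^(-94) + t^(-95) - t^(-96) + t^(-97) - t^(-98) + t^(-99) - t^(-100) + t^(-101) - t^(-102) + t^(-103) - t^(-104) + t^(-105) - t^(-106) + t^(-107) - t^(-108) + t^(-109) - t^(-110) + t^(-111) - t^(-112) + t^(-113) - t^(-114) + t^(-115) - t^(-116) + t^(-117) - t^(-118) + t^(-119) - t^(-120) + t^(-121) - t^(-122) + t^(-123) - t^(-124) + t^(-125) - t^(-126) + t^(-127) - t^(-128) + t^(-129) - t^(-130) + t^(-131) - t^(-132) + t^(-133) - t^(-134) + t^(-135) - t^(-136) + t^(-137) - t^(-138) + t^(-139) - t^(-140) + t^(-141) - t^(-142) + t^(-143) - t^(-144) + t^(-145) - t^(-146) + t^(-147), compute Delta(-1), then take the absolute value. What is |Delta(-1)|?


Step 1: The polynomial has 295 terms with alternating signs, exponents from 147 down to -147.
Step 2: Substitute t = -1. The i-th term has coefficient (-1)^i and exponent (m-i),
  so its value is (-1)^i * (-1)^(m-i) = (-1)^m = -1 for every i.
Step 3: All 295 terms equal -1, so Delta(-1) = 295 * (-1) = -295
Step 4: |Delta(-1)| = 295

295


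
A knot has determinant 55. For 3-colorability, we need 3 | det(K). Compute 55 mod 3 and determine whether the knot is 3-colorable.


Step 1: A knot is p-colorable if and only if p divides its determinant.
Step 2: Compute 55 mod 3.
55 = 18 * 3 + 1
Step 3: 55 mod 3 = 1
Step 4: The knot is 3-colorable: no

1


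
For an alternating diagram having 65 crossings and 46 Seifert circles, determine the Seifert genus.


For alternating knots, g = (c - s + 1)/2.
= (65 - 46 + 1)/2
= 20/2 = 10

10


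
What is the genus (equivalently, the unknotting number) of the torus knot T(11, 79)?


For a torus knot T(p,q), both the unknotting number and genus equal (p-1)(q-1)/2.
= (11-1)(79-1)/2
= 10*78/2
= 780/2 = 390

390


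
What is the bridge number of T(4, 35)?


The bridge number of T(p,q) is min(p,q).
min(4, 35) = 4

4


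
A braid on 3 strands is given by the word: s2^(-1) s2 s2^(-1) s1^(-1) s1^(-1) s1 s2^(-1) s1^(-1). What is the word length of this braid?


The word length counts the number of generators (including inverses).
Listing each generator: s2^(-1), s2, s2^(-1), s1^(-1), s1^(-1), s1, s2^(-1), s1^(-1)
There are 8 generators in this braid word.

8


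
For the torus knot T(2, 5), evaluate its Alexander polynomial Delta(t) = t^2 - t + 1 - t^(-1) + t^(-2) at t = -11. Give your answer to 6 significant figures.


Substituting t = -11 into Delta(t) = t^2 - t + 1 - t^(-1) + t^(-2):
Term values: (121) + (11) + (1) + (0.0909091) + (0.00826446)
Sum = 133.0991736
Rounded to 6 significant figures: 133.099

133.099


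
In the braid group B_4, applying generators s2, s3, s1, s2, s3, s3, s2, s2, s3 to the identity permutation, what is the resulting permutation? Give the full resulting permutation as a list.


Starting with identity [1, 2, 3, 4].
Apply generators in sequence:
  After s2: [1, 3, 2, 4]
  After s3: [1, 3, 4, 2]
  After s1: [3, 1, 4, 2]
  After s2: [3, 4, 1, 2]
  After s3: [3, 4, 2, 1]
  After s3: [3, 4, 1, 2]
  After s2: [3, 1, 4, 2]
  After s2: [3, 4, 1, 2]
  After s3: [3, 4, 2, 1]
Final permutation: [3, 4, 2, 1]

[3, 4, 2, 1]


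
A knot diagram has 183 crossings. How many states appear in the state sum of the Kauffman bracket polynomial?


Each crossing contributes 2 choices (A-smoothing or B-smoothing).
Total states = 2^183 = 12259964326927110866866776217202473468949912977468817408

12259964326927110866866776217202473468949912977468817408


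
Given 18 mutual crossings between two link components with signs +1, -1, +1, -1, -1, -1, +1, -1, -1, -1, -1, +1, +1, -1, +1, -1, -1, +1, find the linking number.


Step 1: Count positive crossings: 7
Step 2: Count negative crossings: 11
Step 3: Sum of signs = 7 - 11 = -4
Step 4: Linking number = sum/2 = -4/2 = -2

-2


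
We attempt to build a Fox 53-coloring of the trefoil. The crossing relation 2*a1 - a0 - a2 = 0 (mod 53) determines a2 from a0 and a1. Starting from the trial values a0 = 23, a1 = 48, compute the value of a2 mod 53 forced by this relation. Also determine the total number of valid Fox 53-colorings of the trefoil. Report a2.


Step 1: Apply the given crossing relation 2*a1 - a0 - a2 = 0 (mod 53).
  a2 = 2*a1 - a0 mod 53
  a2 = 2*48 - 23 mod 53
  a2 = 96 - 23 mod 53
  a2 = 73 mod 53 = 20
Step 2: The trefoil has determinant 3.
  Number of Fox p-colorings (p prime) is p^2 if p = 3, else p.
  Since 53 does not divide 3, only trivial (constant) colorings exist.
  (So the trial a0 = 23, a1 = 48 with a0 != a1 does NOT extend to a valid coloring of the whole trefoil: the other two crossing relations require 3*(a1 - a0) = 0 (mod 53), which fails.)
  Total colorings = 53
Step 3: a2 = 20, total Fox 53-colorings = 53

20


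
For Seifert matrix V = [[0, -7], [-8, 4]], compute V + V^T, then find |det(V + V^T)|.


Step 1: Form V + V^T where V = [[0, -7], [-8, 4]]
  V^T = [[0, -8], [-7, 4]]
  V + V^T = [[0, -15], [-15, 8]]
Step 2: det(V + V^T) = 0*8 - (-15)*(-15)
  = 0 - 225 = -225
Step 3: Knot determinant = |det(V + V^T)| = |-225| = 225

225


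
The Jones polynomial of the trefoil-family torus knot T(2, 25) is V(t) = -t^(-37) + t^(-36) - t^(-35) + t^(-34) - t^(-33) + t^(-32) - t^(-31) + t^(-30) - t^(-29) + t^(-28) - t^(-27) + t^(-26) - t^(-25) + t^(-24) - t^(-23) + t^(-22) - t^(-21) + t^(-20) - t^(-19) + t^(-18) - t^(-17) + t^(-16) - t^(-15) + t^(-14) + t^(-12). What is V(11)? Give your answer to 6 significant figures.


Substituting t = 11 into V(t) = -t^(-37) + t^(-36) - t^(-35) + t^(-34) - t^(-33) + t^(-32) - t^(-31) + t^(-30) - t^(-29) + t^(-28) - t^(-27) + t^(-26) - t^(-25) + t^(-24) - t^(-23) + t^(-22) - t^(-21) + t^(-20) - t^(-19) + t^(-18) - t^(-17) + t^(-16) - t^(-15) + t^(-14) + t^(-12):
  (-)t^(-37) = -2.94083e-39
  (+)t^(-36) = 3.23492e-38
  (-)t^(-35) = -3.55841e-37
  (+)t^(-34) = 3.91425e-36
  (-)t^(-33) = -4.30568e-35
  (+)t^(-32) = 4.73624e-34
  (-)t^(-31) = -5.20987e-33
  (+)t^(-30) = 5.73086e-32
  (-)t^(-29) = -6.30394e-31
  (+)t^(-28) = 6.93433e-30
  (-)t^(-27) = -7.62777e-29
  (+)t^(-26) = 8.39055e-28
  (-)t^(-25) = -9.2296e-27
  (+)t^(-24) = 1.01526e-25
  (-)t^(-23) = -1.11678e-24
  (+)t^(-22) = 1.22846e-23
  (-)t^(-21) = -1.35131e-22
  (+)t^(-20) = 1.48644e-21
  (-)t^(-19) = -1.63508e-20
  (+)t^(-18) = 1.79859e-19
  (-)t^(-17) = -1.97845e-18
  (+)t^(-16) = 2.17629e-17
  (-)t^(-15) = -2.39392e-16
  (+)t^(-14) = 2.63331e-15
  (+)t^(-12) = 3.18631e-13
Sum = (-2.94083e-39) + (3.23492e-38) + (-3.55841e-37) + (3.91425e-36) + (-4.30568e-35) + (4.73624e-34) + (-5.20987e-33) + (5.73086e-32) + (-6.30394e-31) + (6.93433e-30) + (-7.62777e-29) + (8.39055e-28) + (-9.2296e-27) + (1.01526e-25) + (-1.11678e-24) + (1.22846e-23) + (-1.35131e-22) + (1.48644e-21) + (-1.63508e-20) + (1.79859e-19) + (-1.97845e-18) + (2.17629e-17) + (-2.39392e-16) + (2.63331e-15) + (3.18631e-13)
= 3.210446875e-13
Rounded to 6 significant figures: 3.21045e-13

3.21045e-13


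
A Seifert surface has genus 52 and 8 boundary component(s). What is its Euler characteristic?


chi = 2 - 2g - b
= 2 - 2*52 - 8
= 2 - 104 - 8 = -110

-110


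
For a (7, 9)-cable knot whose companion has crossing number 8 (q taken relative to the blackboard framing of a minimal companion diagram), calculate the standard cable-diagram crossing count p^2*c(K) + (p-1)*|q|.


Step 1: Each of the c(K) crossings of the companion diagram becomes p*p = p^2 crossings among the p parallel strands, and each of the |q| twists s_1 s_2 ... s_(p-1) adds (p-1) crossings.
  Crossings = p^2 * c(K) + (p-1)*|q|
Step 2: = 7^2 * 8 + (7-1)*9
Step 3: = 49*8 + 6*9
Step 4: = 392 + 54 = 446

446


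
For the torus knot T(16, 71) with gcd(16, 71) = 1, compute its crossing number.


For a torus knot T(p, q) with gcd(p,q)=1,
the crossing number is min(p*(q-1), q*(p-1)).
p*(q-1) = 16*70 = 1120
q*(p-1) = 71*15 = 1065
min(1120, 1065) = 1065

1065


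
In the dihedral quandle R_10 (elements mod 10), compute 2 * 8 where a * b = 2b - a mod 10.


2 * 8 = 2*8 - 2 mod 10
= 16 - 2 mod 10
= 14 mod 10 = 4

4


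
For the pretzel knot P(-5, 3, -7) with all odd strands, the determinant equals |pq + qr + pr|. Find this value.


Step 1: Compute pq + qr + pr.
pq = (-5)*3 = -15
qr = 3*(-7) = -21
pr = (-5)*(-7) = 35
pq + qr + pr = -15 + (-21) + 35 = -1
Step 2: Take absolute value.
det(P(-5,3,-7)) = |-1| = 1

1


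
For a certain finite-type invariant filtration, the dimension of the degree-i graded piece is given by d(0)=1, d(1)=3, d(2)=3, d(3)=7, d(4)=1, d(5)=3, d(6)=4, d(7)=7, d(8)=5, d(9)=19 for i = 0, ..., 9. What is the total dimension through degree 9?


Total dimension = d(0) + d(1) + ... + d(9)
= 1 + 3 + 3 + 7 + 1 + 3 + 4 + 7 + 5 + 19
= 53

53


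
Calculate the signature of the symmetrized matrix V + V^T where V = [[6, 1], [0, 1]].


Step 1: V + V^T = [[12, 1], [1, 2]]
Step 2: trace = 14, det = 23
Step 3: Discriminant = 14^2 - 4*23 = 104
Step 4: Eigenvalues: 12.099, 1.90098
Step 5: Signature = (# positive eigenvalues) - (# negative eigenvalues) = 2

2


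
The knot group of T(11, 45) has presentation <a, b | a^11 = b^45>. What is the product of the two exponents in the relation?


The relation is a^11 = b^45.
Product of exponents = 11 * 45
= 495

495


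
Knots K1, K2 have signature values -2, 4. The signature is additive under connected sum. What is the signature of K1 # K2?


The signature is additive under connected sum.
signature(K1 # K2) = (-2) + (4)
= 2

2


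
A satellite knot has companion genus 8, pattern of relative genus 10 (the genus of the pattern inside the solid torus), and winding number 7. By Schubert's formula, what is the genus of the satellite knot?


Schubert: g(satellite) = g_rel(pattern) + |winding| * g(companion),
where g_rel(pattern) is the genus of the pattern relative to the solid torus.
= 10 + 7 * 8
= 10 + 56 = 66

66


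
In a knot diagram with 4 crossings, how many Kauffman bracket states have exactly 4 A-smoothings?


We choose which 4 of 4 crossings get A-smoothings.
C(4, 4) = 4! / (4! * 0!)
= 1

1


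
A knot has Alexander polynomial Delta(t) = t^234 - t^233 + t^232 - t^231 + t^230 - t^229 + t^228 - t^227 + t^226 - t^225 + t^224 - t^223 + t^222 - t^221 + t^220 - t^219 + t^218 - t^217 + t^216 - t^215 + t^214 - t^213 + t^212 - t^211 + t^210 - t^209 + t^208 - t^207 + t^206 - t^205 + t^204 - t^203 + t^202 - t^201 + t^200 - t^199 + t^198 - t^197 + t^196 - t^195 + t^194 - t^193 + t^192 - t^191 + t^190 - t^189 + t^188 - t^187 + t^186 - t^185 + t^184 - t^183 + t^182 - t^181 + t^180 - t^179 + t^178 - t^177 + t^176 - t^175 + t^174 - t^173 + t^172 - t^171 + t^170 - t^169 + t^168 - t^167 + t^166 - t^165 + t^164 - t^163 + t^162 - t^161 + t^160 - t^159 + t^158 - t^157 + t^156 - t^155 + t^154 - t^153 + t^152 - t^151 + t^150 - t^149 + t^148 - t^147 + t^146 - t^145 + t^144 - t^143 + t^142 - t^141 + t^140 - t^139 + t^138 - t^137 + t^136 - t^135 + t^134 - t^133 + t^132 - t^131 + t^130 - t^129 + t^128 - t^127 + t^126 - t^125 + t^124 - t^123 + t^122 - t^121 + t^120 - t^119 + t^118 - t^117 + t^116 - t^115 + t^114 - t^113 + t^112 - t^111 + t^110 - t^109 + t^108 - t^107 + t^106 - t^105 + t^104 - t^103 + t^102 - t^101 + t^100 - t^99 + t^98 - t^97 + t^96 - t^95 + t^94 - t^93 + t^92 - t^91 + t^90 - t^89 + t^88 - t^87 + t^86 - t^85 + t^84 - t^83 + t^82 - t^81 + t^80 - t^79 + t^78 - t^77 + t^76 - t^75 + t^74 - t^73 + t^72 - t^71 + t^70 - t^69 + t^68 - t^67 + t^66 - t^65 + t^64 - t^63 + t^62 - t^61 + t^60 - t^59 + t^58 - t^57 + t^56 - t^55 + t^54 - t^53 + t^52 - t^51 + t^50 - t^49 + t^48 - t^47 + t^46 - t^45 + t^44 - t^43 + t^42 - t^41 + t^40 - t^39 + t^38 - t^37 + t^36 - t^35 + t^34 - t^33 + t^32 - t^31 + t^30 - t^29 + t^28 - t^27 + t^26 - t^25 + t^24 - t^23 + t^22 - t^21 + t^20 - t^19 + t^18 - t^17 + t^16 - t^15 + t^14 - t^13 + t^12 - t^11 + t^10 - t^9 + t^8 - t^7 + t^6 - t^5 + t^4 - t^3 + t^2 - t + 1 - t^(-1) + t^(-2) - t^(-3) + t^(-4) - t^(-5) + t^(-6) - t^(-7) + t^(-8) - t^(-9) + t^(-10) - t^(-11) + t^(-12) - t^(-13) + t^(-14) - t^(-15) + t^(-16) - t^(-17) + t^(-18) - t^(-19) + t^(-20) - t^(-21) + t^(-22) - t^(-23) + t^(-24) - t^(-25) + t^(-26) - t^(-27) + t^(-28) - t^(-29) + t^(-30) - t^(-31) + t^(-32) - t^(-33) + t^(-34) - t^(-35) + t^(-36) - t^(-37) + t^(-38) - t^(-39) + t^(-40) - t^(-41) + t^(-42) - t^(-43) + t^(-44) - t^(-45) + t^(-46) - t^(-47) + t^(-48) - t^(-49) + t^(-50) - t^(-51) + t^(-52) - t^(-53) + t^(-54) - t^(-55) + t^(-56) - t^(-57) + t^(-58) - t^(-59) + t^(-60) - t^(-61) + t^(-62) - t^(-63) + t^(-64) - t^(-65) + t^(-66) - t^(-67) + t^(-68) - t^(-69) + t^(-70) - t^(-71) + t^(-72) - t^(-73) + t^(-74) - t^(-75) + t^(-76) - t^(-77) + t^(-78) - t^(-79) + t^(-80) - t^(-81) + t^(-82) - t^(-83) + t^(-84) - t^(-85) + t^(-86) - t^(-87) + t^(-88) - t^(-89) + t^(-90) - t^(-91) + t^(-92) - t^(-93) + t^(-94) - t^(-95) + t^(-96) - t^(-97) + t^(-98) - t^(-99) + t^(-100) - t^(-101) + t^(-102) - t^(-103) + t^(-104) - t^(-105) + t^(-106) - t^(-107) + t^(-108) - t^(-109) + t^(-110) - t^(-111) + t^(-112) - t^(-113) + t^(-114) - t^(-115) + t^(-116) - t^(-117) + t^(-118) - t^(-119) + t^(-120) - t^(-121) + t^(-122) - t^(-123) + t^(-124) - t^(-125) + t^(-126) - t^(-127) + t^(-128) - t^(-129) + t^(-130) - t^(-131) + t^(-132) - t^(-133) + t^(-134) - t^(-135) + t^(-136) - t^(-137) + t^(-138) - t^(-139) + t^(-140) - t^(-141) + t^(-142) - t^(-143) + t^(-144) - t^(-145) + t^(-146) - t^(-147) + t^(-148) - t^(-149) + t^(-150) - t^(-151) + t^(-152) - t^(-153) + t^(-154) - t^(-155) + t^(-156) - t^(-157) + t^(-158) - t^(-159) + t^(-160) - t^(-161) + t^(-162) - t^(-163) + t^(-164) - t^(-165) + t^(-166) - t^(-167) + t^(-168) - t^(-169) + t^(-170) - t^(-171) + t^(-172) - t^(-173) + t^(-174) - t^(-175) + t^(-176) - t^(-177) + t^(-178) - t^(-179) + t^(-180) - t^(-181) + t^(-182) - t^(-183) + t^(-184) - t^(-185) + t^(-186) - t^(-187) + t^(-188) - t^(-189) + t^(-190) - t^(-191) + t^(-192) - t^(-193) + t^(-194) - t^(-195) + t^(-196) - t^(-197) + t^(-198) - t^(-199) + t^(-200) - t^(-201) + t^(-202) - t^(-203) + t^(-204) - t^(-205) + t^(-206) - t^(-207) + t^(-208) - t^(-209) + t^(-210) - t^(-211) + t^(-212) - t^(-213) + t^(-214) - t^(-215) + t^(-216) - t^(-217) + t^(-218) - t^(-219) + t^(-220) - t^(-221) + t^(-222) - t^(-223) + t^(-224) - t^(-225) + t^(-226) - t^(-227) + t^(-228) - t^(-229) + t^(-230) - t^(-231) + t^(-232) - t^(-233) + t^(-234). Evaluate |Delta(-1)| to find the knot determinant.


Step 1: The polynomial has 469 terms with alternating signs, exponents from 234 down to -234.
Step 2: Substitute t = -1. The i-th term has coefficient (-1)^i and exponent (m-i),
  so its value is (-1)^i * (-1)^(m-i) = (-1)^m = 1 for every i.
Step 3: All 469 terms equal 1, so Delta(-1) = 469 * (1) = 469
Step 4: |Delta(-1)| = 469

469


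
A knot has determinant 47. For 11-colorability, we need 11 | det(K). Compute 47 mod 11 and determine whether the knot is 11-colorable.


Step 1: A knot is p-colorable if and only if p divides its determinant.
Step 2: Compute 47 mod 11.
47 = 4 * 11 + 3
Step 3: 47 mod 11 = 3
Step 4: The knot is 11-colorable: no

3


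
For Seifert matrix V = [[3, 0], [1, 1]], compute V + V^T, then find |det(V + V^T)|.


Step 1: Form V + V^T where V = [[3, 0], [1, 1]]
  V^T = [[3, 1], [0, 1]]
  V + V^T = [[6, 1], [1, 2]]
Step 2: det(V + V^T) = 6*2 - 1*1
  = 12 - 1 = 11
Step 3: Knot determinant = |det(V + V^T)| = |11| = 11

11


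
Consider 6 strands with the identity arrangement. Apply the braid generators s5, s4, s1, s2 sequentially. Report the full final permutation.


Starting with identity [1, 2, 3, 4, 5, 6].
Apply generators in sequence:
  After s5: [1, 2, 3, 4, 6, 5]
  After s4: [1, 2, 3, 6, 4, 5]
  After s1: [2, 1, 3, 6, 4, 5]
  After s2: [2, 3, 1, 6, 4, 5]
Final permutation: [2, 3, 1, 6, 4, 5]

[2, 3, 1, 6, 4, 5]


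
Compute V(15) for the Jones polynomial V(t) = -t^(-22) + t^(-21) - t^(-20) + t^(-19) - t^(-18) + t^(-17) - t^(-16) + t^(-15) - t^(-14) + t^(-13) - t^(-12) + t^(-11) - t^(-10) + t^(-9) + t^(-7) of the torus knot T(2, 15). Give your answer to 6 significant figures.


Substituting t = 15 into V(t) = -t^(-22) + t^(-21) - t^(-20) + t^(-19) - t^(-18) + t^(-17) - t^(-16) + t^(-15) - t^(-14) + t^(-13) - t^(-12) + t^(-11) - t^(-10) + t^(-9) + t^(-7):
  (-)t^(-22) = -1.33657e-26
  (+)t^(-21) = 2.00486e-25
  (-)t^(-20) = -3.00729e-24
  (+)t^(-19) = 4.51093e-23
  (-)t^(-18) = -6.76639e-22
  (+)t^(-17) = 1.01496e-20
  (-)t^(-16) = -1.52244e-19
  (+)t^(-15) = 2.28366e-18
  (-)t^(-14) = -3.42549e-17
  (+)t^(-13) = 5.13823e-16
  (-)t^(-12) = -7.70735e-15
  (+)t^(-11) = 1.1561e-13
  (-)t^(-10) = -1.73415e-12
  (+)t^(-9) = 2.60123e-11
  (+)t^(-7) = 5.85277e-09
Sum = (-1.33657e-26) + (2.00486e-25) + (-3.00729e-24) + (4.51093e-23) + (-6.76639e-22) + (1.01496e-20) + (-1.52244e-19) + (2.28366e-18) + (-3.42549e-17) + (5.13823e-16) + (-7.70735e-15) + (1.1561e-13) + (-1.73415e-12) + (2.60123e-11) + (5.85277e-09)
= 5.877152873e-09
Rounded to 6 significant figures: 5.87715e-09

5.87715e-09


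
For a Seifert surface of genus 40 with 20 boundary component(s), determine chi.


chi = 2 - 2g - b
= 2 - 2*40 - 20
= 2 - 80 - 20 = -98

-98


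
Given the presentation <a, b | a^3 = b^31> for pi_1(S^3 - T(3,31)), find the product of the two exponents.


The relation is a^3 = b^31.
Product of exponents = 3 * 31
= 93

93


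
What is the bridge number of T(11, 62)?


The bridge number of T(p,q) is min(p,q).
min(11, 62) = 11

11


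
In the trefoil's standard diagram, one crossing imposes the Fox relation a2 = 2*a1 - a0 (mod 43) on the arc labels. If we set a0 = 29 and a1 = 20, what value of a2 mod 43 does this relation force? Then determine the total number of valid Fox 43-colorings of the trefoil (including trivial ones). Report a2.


Step 1: Apply the given crossing relation 2*a1 - a0 - a2 = 0 (mod 43).
  a2 = 2*a1 - a0 mod 43
  a2 = 2*20 - 29 mod 43
  a2 = 40 - 29 mod 43
  a2 = 11 mod 43 = 11
Step 2: The trefoil has determinant 3.
  Number of Fox p-colorings (p prime) is p^2 if p = 3, else p.
  Since 43 does not divide 3, only trivial (constant) colorings exist.
  (So the trial a0 = 29, a1 = 20 with a0 != a1 does NOT extend to a valid coloring of the whole trefoil: the other two crossing relations require 3*(a1 - a0) = 0 (mod 43), which fails.)
  Total colorings = 43
Step 3: a2 = 11, total Fox 43-colorings = 43

11


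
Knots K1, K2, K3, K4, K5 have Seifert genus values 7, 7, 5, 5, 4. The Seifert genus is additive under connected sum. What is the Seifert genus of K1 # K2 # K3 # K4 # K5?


The Seifert genus is additive under connected sum.
Seifert genus(K1 # K2 # K3 # K4 # K5) = (7) + (7) + (5) + (5) + (4)
= 28

28


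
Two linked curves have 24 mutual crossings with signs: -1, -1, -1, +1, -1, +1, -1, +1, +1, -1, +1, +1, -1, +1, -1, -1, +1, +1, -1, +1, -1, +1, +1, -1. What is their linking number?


Step 1: Count positive crossings: 12
Step 2: Count negative crossings: 12
Step 3: Sum of signs = 12 - 12 = 0
Step 4: Linking number = sum/2 = 0/2 = 0

0


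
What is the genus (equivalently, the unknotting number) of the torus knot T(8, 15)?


For a torus knot T(p,q), both the unknotting number and genus equal (p-1)(q-1)/2.
= (8-1)(15-1)/2
= 7*14/2
= 98/2 = 49

49


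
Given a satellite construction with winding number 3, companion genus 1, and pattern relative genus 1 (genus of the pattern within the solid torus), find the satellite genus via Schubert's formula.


Schubert: g(satellite) = g_rel(pattern) + |winding| * g(companion),
where g_rel(pattern) is the genus of the pattern relative to the solid torus.
= 1 + 3 * 1
= 1 + 3 = 4

4


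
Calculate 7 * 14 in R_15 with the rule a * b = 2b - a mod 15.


7 * 14 = 2*14 - 7 mod 15
= 28 - 7 mod 15
= 21 mod 15 = 6

6


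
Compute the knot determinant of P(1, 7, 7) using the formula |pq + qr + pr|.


Step 1: Compute pq + qr + pr.
pq = 1*7 = 7
qr = 7*7 = 49
pr = 1*7 = 7
pq + qr + pr = 7 + 49 + 7 = 63
Step 2: Take absolute value.
det(P(1,7,7)) = |63| = 63

63


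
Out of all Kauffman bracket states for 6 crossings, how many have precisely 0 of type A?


We choose which 0 of 6 crossings get A-smoothings.
C(6, 0) = 6! / (0! * 6!)
= 1

1


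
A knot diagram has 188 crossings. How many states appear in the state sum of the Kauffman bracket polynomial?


Each crossing contributes 2 choices (A-smoothing or B-smoothing).
Total states = 2^188 = 392318858461667547739736838950479151006397215279002157056

392318858461667547739736838950479151006397215279002157056


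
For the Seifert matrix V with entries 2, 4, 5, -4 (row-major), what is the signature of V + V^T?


Step 1: V + V^T = [[4, 9], [9, -8]]
Step 2: trace = -4, det = -113
Step 3: Discriminant = (-4)^2 - 4*(-113) = 468
Step 4: Eigenvalues: 8.81665, -12.8167
Step 5: Signature = (# positive eigenvalues) - (# negative eigenvalues) = 0

0


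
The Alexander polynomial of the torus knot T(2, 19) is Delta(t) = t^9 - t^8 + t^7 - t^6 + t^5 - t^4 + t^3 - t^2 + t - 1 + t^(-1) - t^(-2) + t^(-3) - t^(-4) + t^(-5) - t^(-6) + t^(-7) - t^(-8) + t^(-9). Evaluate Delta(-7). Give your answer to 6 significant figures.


Substituting t = -7 into Delta(t) = t^9 - t^8 + t^7 - t^6 + t^5 - t^4 + t^3 - t^2 + t - 1 + t^(-1) - t^(-2) + t^(-3) - t^(-4) + t^(-5) - t^(-6) + t^(-7) - t^(-8) + t^(-9):
Term values: (-40353607) + (-5764801) + (-823543) + (-117649) + (-16807) + (-2401) + (-343) + (-49) + (-7) + (-1) + (-0.142857) + (-0.0204082) + (-0.00291545) + (-0.000416493) + (-5.9499e-05) + (-8.49986e-06) + (-1.21427e-06) + (-1.73467e-07) + (-2.47809e-08)
Sum = -47079208.17
Rounded to 6 significant figures: -4.70792e+07

-4.70792e+07


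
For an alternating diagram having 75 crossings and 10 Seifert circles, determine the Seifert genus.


For alternating knots, g = (c - s + 1)/2.
= (75 - 10 + 1)/2
= 66/2 = 33

33


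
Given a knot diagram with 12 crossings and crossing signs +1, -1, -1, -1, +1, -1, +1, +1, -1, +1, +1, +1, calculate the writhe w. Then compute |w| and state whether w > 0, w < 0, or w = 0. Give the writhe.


Step 1: Count positive crossings (+1).
Positive crossings: 7
Step 2: Count negative crossings (-1).
Negative crossings: 5
Step 3: Writhe = (positive) - (negative)
w = 7 - 5 = 2
Step 4: |w| = 2, and w is positive

2


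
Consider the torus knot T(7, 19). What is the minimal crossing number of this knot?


For a torus knot T(p, q) with gcd(p,q)=1,
the crossing number is min(p*(q-1), q*(p-1)).
p*(q-1) = 7*18 = 126
q*(p-1) = 19*6 = 114
min(126, 114) = 114

114


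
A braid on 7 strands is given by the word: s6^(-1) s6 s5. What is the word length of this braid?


The word length counts the number of generators (including inverses).
Listing each generator: s6^(-1), s6, s5
There are 3 generators in this braid word.

3


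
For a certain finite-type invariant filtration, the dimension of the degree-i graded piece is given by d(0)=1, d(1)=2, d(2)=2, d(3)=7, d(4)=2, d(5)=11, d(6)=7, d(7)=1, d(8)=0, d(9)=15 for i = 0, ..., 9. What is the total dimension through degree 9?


Total dimension = d(0) + d(1) + ... + d(9)
= 1 + 2 + 2 + 7 + 2 + 11 + 7 + 1 + 0 + 15
= 48

48


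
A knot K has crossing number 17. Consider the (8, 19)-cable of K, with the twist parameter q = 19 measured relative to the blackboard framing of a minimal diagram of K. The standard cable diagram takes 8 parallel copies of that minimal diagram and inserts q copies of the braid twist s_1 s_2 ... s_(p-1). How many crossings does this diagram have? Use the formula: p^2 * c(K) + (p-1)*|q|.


Step 1: Each of the c(K) crossings of the companion diagram becomes p*p = p^2 crossings among the p parallel strands, and each of the |q| twists s_1 s_2 ... s_(p-1) adds (p-1) crossings.
  Crossings = p^2 * c(K) + (p-1)*|q|
Step 2: = 8^2 * 17 + (8-1)*19
Step 3: = 64*17 + 7*19
Step 4: = 1088 + 133 = 1221

1221


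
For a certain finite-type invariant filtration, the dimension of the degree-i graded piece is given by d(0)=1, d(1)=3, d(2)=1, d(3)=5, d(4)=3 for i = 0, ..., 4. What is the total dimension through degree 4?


Total dimension = d(0) + d(1) + ... + d(4)
= 1 + 3 + 1 + 5 + 3
= 13

13


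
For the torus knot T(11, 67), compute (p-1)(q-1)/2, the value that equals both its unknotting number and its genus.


For a torus knot T(p,q), both the unknotting number and genus equal (p-1)(q-1)/2.
= (11-1)(67-1)/2
= 10*66/2
= 660/2 = 330

330


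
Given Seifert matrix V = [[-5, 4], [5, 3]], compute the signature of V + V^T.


Step 1: V + V^T = [[-10, 9], [9, 6]]
Step 2: trace = -4, det = -141
Step 3: Discriminant = (-4)^2 - 4*(-141) = 580
Step 4: Eigenvalues: 10.0416, -14.0416
Step 5: Signature = (# positive eigenvalues) - (# negative eigenvalues) = 0

0


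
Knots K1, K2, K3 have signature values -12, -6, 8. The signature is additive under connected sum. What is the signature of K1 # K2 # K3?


The signature is additive under connected sum.
signature(K1 # K2 # K3) = (-12) + (-6) + (8)
= -10

-10


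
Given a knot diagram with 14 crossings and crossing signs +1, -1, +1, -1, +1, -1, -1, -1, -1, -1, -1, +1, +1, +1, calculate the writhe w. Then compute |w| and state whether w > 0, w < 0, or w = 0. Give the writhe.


Step 1: Count positive crossings (+1).
Positive crossings: 6
Step 2: Count negative crossings (-1).
Negative crossings: 8
Step 3: Writhe = (positive) - (negative)
w = 6 - 8 = -2
Step 4: |w| = 2, and w is negative

-2


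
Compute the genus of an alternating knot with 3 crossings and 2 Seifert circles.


For alternating knots, g = (c - s + 1)/2.
= (3 - 2 + 1)/2
= 2/2 = 1

1


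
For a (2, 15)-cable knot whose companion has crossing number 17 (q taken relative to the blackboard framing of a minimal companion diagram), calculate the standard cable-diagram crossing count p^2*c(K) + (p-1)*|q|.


Step 1: Each of the c(K) crossings of the companion diagram becomes p*p = p^2 crossings among the p parallel strands, and each of the |q| twists s_1 s_2 ... s_(p-1) adds (p-1) crossings.
  Crossings = p^2 * c(K) + (p-1)*|q|
Step 2: = 2^2 * 17 + (2-1)*15
Step 3: = 4*17 + 1*15
Step 4: = 68 + 15 = 83

83


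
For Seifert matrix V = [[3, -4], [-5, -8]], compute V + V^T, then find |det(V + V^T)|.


Step 1: Form V + V^T where V = [[3, -4], [-5, -8]]
  V^T = [[3, -5], [-4, -8]]
  V + V^T = [[6, -9], [-9, -16]]
Step 2: det(V + V^T) = 6*(-16) - (-9)*(-9)
  = -96 - 81 = -177
Step 3: Knot determinant = |det(V + V^T)| = |-177| = 177

177


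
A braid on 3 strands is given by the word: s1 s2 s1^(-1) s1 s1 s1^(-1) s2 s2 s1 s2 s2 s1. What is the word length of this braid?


The word length counts the number of generators (including inverses).
Listing each generator: s1, s2, s1^(-1), s1, s1, s1^(-1), s2, s2, s1, s2, s2, s1
There are 12 generators in this braid word.

12


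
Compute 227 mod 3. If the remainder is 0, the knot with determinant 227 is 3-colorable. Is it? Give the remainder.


Step 1: A knot is p-colorable if and only if p divides its determinant.
Step 2: Compute 227 mod 3.
227 = 75 * 3 + 2
Step 3: 227 mod 3 = 2
Step 4: The knot is 3-colorable: no

2


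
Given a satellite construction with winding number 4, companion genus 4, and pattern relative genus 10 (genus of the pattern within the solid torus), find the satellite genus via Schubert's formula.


Schubert: g(satellite) = g_rel(pattern) + |winding| * g(companion),
where g_rel(pattern) is the genus of the pattern relative to the solid torus.
= 10 + 4 * 4
= 10 + 16 = 26

26


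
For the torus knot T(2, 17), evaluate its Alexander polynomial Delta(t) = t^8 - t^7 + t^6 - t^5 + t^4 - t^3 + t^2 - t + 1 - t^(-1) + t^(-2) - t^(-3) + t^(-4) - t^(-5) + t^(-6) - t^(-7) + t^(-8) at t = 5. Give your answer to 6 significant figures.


Substituting t = 5 into Delta(t) = t^8 - t^7 + t^6 - t^5 + t^4 - t^3 + t^2 - t + 1 - t^(-1) + t^(-2) - t^(-3) + t^(-4) - t^(-5) + t^(-6) - t^(-7) + t^(-8):
Term values: (390625) + (-78125) + (15625) + (-3125) + (625) + (-125) + (25) + (-5) + (1) + (-0.2) + (0.04) + (-0.008) + (0.0016) + (-0.00032) + (6.4e-05) + (-1.28e-05) + (2.56e-06)
Sum = 325520.8333
Rounded to 6 significant figures: 325521

325521


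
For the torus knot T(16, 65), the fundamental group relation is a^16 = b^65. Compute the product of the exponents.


The relation is a^16 = b^65.
Product of exponents = 16 * 65
= 1040

1040


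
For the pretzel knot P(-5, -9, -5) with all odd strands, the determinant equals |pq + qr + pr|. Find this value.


Step 1: Compute pq + qr + pr.
pq = (-5)*(-9) = 45
qr = (-9)*(-5) = 45
pr = (-5)*(-5) = 25
pq + qr + pr = 45 + 45 + 25 = 115
Step 2: Take absolute value.
det(P(-5,-9,-5)) = |115| = 115

115


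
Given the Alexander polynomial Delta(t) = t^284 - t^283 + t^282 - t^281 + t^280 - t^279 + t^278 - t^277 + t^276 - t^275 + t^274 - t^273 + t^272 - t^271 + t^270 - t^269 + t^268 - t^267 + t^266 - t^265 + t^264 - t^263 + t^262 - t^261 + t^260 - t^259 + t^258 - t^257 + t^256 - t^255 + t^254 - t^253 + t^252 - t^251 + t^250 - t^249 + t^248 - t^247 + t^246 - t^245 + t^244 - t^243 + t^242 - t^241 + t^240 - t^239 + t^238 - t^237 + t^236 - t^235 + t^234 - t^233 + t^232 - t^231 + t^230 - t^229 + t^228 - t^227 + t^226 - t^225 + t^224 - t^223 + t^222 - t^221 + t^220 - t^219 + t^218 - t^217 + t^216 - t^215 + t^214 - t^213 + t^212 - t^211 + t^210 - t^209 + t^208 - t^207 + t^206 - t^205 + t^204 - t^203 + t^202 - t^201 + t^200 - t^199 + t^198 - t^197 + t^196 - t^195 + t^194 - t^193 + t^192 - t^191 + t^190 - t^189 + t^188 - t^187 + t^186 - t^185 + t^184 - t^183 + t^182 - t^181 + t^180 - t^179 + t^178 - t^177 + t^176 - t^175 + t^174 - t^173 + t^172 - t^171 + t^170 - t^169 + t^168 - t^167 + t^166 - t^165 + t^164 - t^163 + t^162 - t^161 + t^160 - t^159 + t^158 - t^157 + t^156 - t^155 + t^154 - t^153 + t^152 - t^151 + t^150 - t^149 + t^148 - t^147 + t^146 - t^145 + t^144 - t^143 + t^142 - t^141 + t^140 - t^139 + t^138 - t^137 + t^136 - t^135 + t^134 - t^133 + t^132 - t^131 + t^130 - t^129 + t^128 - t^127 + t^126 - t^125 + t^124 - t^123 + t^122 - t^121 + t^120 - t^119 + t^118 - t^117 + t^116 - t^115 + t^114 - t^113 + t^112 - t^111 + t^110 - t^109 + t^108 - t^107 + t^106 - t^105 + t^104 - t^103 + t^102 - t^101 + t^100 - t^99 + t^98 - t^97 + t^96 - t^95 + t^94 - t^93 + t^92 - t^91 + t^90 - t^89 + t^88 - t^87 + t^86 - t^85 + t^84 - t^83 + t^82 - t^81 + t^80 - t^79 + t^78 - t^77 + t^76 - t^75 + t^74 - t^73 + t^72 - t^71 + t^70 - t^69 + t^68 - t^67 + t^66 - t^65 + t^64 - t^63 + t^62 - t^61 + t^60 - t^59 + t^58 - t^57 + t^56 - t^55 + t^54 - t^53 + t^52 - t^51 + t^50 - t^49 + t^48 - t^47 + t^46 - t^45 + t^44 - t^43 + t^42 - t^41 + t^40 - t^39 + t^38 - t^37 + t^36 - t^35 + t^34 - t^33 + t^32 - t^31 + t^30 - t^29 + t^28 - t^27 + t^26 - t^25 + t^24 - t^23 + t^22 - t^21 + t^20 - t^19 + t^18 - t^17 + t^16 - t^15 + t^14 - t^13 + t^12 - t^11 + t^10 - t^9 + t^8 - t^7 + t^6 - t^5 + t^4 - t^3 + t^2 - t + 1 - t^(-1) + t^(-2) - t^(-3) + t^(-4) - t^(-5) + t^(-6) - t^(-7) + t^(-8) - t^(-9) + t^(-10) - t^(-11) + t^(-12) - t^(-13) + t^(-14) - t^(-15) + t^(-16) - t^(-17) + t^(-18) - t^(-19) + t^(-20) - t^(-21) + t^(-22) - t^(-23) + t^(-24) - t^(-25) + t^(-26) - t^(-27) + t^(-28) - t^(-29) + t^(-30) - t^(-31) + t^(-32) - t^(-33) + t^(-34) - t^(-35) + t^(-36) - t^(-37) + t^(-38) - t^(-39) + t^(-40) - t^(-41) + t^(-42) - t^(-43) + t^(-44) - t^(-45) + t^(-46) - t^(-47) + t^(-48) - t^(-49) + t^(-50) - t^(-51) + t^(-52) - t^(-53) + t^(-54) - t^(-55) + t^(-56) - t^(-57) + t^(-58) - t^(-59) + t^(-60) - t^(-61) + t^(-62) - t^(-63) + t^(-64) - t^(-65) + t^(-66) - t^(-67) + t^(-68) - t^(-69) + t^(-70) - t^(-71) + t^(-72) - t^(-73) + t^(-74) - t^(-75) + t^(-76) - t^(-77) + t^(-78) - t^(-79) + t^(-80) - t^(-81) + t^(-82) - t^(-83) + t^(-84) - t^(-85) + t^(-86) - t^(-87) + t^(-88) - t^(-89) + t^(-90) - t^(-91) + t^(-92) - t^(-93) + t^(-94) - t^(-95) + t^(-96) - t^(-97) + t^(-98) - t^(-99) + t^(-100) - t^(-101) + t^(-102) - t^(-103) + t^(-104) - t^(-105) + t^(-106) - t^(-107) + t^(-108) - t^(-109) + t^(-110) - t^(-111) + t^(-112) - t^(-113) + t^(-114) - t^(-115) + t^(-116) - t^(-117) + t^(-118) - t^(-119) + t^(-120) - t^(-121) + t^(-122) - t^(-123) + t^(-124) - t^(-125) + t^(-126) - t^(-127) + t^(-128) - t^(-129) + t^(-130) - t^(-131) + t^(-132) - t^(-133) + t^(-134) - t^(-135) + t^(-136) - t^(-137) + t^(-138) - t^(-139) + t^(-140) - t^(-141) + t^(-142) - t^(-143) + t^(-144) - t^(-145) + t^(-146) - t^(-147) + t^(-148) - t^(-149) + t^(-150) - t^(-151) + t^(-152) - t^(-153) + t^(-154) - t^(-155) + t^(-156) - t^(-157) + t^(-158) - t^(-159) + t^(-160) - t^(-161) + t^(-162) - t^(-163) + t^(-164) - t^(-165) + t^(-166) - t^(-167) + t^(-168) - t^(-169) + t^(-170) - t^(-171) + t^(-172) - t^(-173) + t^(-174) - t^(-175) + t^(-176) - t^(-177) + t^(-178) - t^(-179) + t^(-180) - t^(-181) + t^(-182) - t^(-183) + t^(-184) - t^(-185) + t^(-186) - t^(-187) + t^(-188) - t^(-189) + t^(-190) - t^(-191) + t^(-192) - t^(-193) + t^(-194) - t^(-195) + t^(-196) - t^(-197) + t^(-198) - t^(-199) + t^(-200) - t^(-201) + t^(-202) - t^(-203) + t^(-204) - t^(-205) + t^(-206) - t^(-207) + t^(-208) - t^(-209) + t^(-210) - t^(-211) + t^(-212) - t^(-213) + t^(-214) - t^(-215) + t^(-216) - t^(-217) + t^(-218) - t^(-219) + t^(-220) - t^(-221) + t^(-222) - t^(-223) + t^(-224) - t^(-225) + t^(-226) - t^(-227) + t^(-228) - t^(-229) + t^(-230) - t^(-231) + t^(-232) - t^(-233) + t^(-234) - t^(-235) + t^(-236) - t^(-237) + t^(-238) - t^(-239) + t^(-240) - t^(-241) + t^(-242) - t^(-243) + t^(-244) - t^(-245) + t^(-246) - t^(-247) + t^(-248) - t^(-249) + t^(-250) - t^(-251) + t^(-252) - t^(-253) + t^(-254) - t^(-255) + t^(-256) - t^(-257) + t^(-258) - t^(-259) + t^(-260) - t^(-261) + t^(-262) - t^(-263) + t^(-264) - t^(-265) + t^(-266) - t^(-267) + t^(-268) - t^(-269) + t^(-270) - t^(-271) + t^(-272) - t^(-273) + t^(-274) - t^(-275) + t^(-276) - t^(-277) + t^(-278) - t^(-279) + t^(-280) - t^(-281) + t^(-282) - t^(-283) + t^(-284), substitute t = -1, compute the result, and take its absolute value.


Step 1: The polynomial has 569 terms with alternating signs, exponents from 284 down to -284.
Step 2: Substitute t = -1. The i-th term has coefficient (-1)^i and exponent (m-i),
  so its value is (-1)^i * (-1)^(m-i) = (-1)^m = 1 for every i.
Step 3: All 569 terms equal 1, so Delta(-1) = 569 * (1) = 569
Step 4: |Delta(-1)| = 569

569


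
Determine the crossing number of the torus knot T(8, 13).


For a torus knot T(p, q) with gcd(p,q)=1,
the crossing number is min(p*(q-1), q*(p-1)).
p*(q-1) = 8*12 = 96
q*(p-1) = 13*7 = 91
min(96, 91) = 91

91


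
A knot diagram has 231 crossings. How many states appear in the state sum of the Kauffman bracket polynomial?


Each crossing contributes 2 choices (A-smoothing or B-smoothing).
Total states = 2^231 = 3450873173395281893717377931138512726225554486085193277581262111899648

3450873173395281893717377931138512726225554486085193277581262111899648


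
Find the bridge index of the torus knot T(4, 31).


The bridge number of T(p,q) is min(p,q).
min(4, 31) = 4

4


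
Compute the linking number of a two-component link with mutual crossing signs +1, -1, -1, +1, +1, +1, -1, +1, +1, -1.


Step 1: Count positive crossings: 6
Step 2: Count negative crossings: 4
Step 3: Sum of signs = 6 - 4 = 2
Step 4: Linking number = sum/2 = 2/2 = 1

1


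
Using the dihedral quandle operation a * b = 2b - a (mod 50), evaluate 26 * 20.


26 * 20 = 2*20 - 26 mod 50
= 40 - 26 mod 50
= 14 mod 50 = 14

14


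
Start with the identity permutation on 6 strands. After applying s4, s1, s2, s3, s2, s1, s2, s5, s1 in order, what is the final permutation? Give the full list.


Starting with identity [1, 2, 3, 4, 5, 6].
Apply generators in sequence:
  After s4: [1, 2, 3, 5, 4, 6]
  After s1: [2, 1, 3, 5, 4, 6]
  After s2: [2, 3, 1, 5, 4, 6]
  After s3: [2, 3, 5, 1, 4, 6]
  After s2: [2, 5, 3, 1, 4, 6]
  After s1: [5, 2, 3, 1, 4, 6]
  After s2: [5, 3, 2, 1, 4, 6]
  After s5: [5, 3, 2, 1, 6, 4]
  After s1: [3, 5, 2, 1, 6, 4]
Final permutation: [3, 5, 2, 1, 6, 4]

[3, 5, 2, 1, 6, 4]


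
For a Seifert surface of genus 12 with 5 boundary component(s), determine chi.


chi = 2 - 2g - b
= 2 - 2*12 - 5
= 2 - 24 - 5 = -27

-27


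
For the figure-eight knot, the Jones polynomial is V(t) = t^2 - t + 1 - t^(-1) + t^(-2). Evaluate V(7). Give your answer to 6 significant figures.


Substituting t = 7 into V(t) = t^2 - t + 1 - t^(-1) + t^(-2):
  (+)t^(2) = 49
  (-)t^(1) = -7
  (+)t^(0) = 1
  (-)t^(-1) = -0.142857
  (+)t^(-2) = 0.0204082
Sum = (49) + (-7) + (1) + (-0.142857) + (0.0204082)
= 42.87755102
Rounded to 6 significant figures: 42.8776

42.8776


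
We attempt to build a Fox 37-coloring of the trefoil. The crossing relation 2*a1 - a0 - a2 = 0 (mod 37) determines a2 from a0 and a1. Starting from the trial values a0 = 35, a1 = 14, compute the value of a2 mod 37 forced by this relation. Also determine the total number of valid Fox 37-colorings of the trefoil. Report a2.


Step 1: Apply the given crossing relation 2*a1 - a0 - a2 = 0 (mod 37).
  a2 = 2*a1 - a0 mod 37
  a2 = 2*14 - 35 mod 37
  a2 = 28 - 35 mod 37
  a2 = -7 mod 37 = 30
Step 2: The trefoil has determinant 3.
  Number of Fox p-colorings (p prime) is p^2 if p = 3, else p.
  Since 37 does not divide 3, only trivial (constant) colorings exist.
  (So the trial a0 = 35, a1 = 14 with a0 != a1 does NOT extend to a valid coloring of the whole trefoil: the other two crossing relations require 3*(a1 - a0) = 0 (mod 37), which fails.)
  Total colorings = 37
Step 3: a2 = 30, total Fox 37-colorings = 37

30


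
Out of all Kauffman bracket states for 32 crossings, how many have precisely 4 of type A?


We choose which 4 of 32 crossings get A-smoothings.
C(32, 4) = 32! / (4! * 28!)
= 35960

35960


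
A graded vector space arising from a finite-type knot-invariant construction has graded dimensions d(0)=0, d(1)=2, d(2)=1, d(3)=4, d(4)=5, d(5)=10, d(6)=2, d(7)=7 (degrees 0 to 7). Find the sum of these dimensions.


Total dimension = d(0) + d(1) + ... + d(7)
= 0 + 2 + 1 + 4 + 5 + 10 + 2 + 7
= 31

31


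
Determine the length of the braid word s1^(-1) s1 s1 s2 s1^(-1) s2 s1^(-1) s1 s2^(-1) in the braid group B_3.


The word length counts the number of generators (including inverses).
Listing each generator: s1^(-1), s1, s1, s2, s1^(-1), s2, s1^(-1), s1, s2^(-1)
There are 9 generators in this braid word.

9


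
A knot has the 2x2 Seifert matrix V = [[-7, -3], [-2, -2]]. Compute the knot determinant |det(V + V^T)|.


Step 1: Form V + V^T where V = [[-7, -3], [-2, -2]]
  V^T = [[-7, -2], [-3, -2]]
  V + V^T = [[-14, -5], [-5, -4]]
Step 2: det(V + V^T) = (-14)*(-4) - (-5)*(-5)
  = 56 - 25 = 31
Step 3: Knot determinant = |det(V + V^T)| = |31| = 31

31
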